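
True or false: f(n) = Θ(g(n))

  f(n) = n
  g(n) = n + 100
True

f(n) = n and g(n) = n + 100 are both O(n).
Since they have the same asymptotic growth rate, f(n) = Θ(g(n)) is true.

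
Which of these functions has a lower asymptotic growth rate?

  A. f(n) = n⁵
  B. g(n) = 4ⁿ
A

f(n) = n⁵ is O(n⁵), while g(n) = 4ⁿ is O(4ⁿ).
Since O(n⁵) grows slower than O(4ⁿ), f(n) is dominated.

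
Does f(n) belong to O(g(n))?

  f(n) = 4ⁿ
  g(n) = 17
False

f(n) = 4ⁿ is O(4ⁿ), and g(n) = 17 is O(1).
Since O(4ⁿ) grows faster than O(1), f(n) = O(g(n)) is false.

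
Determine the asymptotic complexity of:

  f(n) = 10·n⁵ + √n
O(n⁵)

The dominant term in 10·n⁵ + √n is 10·n⁵, which is Θ(n⁵).
Lower-order terms (√n) are asymptotically negligible.
Constants are absorbed, so the tightest bound is O(n⁵).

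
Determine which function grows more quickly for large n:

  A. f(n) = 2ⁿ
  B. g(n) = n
A

f(n) = 2ⁿ is O(2ⁿ), while g(n) = n is O(n).
Since O(2ⁿ) grows faster than O(n), f(n) dominates.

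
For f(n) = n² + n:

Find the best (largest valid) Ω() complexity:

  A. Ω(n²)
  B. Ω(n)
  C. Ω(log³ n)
A

f(n) = n² + n is Ω(n²).
All listed options are valid Big-Ω bounds (lower bounds),
but Ω(n²) is the tightest (largest valid bound).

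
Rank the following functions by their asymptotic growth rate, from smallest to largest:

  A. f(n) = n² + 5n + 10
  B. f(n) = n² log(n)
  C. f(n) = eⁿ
A < B < C

Comparing growth rates:
A = n² + 5n + 10 is O(n²)
B = n² log(n) is O(n² log n)
C = eⁿ is O(eⁿ)

Therefore, the order from slowest to fastest is: A < B < C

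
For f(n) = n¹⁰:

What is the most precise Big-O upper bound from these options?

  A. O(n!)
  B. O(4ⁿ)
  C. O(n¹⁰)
C

f(n) = n¹⁰ is O(n¹⁰).
All listed options are valid Big-O bounds (upper bounds),
but O(n¹⁰) is the tightest (smallest valid bound).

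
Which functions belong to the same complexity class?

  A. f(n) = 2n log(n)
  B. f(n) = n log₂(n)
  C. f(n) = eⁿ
A and B

Examining each function:
  A. 2n log(n) is O(n log n)
  B. n log₂(n) is O(n log n)
  C. eⁿ is O(eⁿ)

Functions A and B both have the same complexity class.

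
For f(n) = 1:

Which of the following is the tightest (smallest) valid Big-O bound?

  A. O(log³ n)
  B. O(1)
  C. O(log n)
B

f(n) = 1 is O(1).
All listed options are valid Big-O bounds (upper bounds),
but O(1) is the tightest (smallest valid bound).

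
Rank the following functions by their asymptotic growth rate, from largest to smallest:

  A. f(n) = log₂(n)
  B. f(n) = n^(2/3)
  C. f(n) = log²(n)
B > C > A

Comparing growth rates:
B = n^(2/3) is O(n^(2/3))
C = log²(n) is O(log² n)
A = log₂(n) is O(log n)

Therefore, the order from fastest to slowest is: B > C > A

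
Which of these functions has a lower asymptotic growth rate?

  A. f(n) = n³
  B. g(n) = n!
A

f(n) = n³ is O(n³), while g(n) = n! is O(n!).
Since O(n³) grows slower than O(n!), f(n) is dominated.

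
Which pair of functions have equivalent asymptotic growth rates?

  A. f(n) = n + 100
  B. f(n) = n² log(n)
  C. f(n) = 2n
A and C

Examining each function:
  A. n + 100 is O(n)
  B. n² log(n) is O(n² log n)
  C. 2n is O(n)

Functions A and C both have the same complexity class.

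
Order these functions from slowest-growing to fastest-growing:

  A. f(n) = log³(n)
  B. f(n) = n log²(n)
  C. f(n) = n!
A < B < C

Comparing growth rates:
A = log³(n) is O(log³ n)
B = n log²(n) is O(n log² n)
C = n! is O(n!)

Therefore, the order from slowest to fastest is: A < B < C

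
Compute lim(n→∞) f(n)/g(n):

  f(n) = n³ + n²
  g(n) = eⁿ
0

Since n³ + n² (O(n³)) grows slower than eⁿ (O(eⁿ)),
the ratio f(n)/g(n) → 0 as n → ∞.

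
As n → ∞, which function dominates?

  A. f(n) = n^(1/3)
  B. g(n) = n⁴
B

f(n) = n^(1/3) is O(n^(1/3)), while g(n) = n⁴ is O(n⁴).
Since O(n⁴) grows faster than O(n^(1/3)), g(n) dominates.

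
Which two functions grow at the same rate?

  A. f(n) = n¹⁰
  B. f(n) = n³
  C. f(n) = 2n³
B and C

Examining each function:
  A. n¹⁰ is O(n¹⁰)
  B. n³ is O(n³)
  C. 2n³ is O(n³)

Functions B and C both have the same complexity class.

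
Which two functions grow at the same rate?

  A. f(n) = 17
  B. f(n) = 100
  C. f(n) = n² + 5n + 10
A and B

Examining each function:
  A. 17 is O(1)
  B. 100 is O(1)
  C. n² + 5n + 10 is O(n²)

Functions A and B both have the same complexity class.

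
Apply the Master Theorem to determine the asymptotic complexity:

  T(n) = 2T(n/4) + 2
Θ(n^log₄(2))

Master Theorem: a = 2, b = 4, f(n) = 2.
Compute the critical exponent d = log₄(2) = 0.500.
Compare f(n) = Θ(1) against n^d:
  k = 0 < d = 0.500, so f(n) = O(n^(d-ε)) — Case 1.
  The recursion cost dominates: T(n) = Θ(n^d) = Θ(n^log₄(2)).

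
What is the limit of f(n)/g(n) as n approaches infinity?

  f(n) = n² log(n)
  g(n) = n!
0

Since n² log(n) (O(n² log n)) grows slower than n! (O(n!)),
the ratio f(n)/g(n) → 0 as n → ∞.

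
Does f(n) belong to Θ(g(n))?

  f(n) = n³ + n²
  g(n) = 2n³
True

f(n) = n³ + n² and g(n) = 2n³ are both O(n³).
Since they have the same asymptotic growth rate, f(n) = Θ(g(n)) is true.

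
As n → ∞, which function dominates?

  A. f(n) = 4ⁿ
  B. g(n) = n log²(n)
A

f(n) = 4ⁿ is O(4ⁿ), while g(n) = n log²(n) is O(n log² n).
Since O(4ⁿ) grows faster than O(n log² n), f(n) dominates.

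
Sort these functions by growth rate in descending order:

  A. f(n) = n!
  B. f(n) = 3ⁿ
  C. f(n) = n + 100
A > B > C

Comparing growth rates:
A = n! is O(n!)
B = 3ⁿ is O(3ⁿ)
C = n + 100 is O(n)

Therefore, the order from fastest to slowest is: A > B > C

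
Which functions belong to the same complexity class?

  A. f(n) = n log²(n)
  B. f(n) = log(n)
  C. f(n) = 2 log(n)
B and C

Examining each function:
  A. n log²(n) is O(n log² n)
  B. log(n) is O(log n)
  C. 2 log(n) is O(log n)

Functions B and C both have the same complexity class.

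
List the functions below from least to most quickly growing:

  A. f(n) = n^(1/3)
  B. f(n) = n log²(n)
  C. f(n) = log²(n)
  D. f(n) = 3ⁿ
C < A < B < D

Comparing growth rates:
C = log²(n) is O(log² n)
A = n^(1/3) is O(n^(1/3))
B = n log²(n) is O(n log² n)
D = 3ⁿ is O(3ⁿ)

Therefore, the order from slowest to fastest is: C < A < B < D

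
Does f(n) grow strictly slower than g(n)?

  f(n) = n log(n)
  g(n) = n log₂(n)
False

f(n) = n log(n) is O(n log n), and g(n) = n log₂(n) is O(n log n).
Since they have the same growth rate, f(n) = o(g(n)) is false.
(f = o(g) requires f to grow strictly slower, not equal.)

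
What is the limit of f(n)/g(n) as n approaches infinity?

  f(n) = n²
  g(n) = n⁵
0

Since n² (O(n²)) grows slower than n⁵ (O(n⁵)),
the ratio f(n)/g(n) → 0 as n → ∞.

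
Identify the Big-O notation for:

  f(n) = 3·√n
O(√n)

The dominant term in 3·√n is 3·√n, which is Θ(√n).
Constants are absorbed, so the tightest bound is O(√n).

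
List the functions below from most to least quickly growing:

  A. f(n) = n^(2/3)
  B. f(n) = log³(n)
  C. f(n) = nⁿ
C > A > B

Comparing growth rates:
C = nⁿ is O(nⁿ)
A = n^(2/3) is O(n^(2/3))
B = log³(n) is O(log³ n)

Therefore, the order from fastest to slowest is: C > A > B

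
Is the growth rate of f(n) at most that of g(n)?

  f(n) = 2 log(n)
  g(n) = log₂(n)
True

f(n) = 2 log(n) and g(n) = log₂(n) are both O(log n).
Big-O permits equal growth rates (f ≤ c·g for some c), so f(n) = O(g(n)) is true.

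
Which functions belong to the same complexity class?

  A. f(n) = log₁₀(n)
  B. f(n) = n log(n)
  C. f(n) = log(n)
A and C

Examining each function:
  A. log₁₀(n) is O(log n)
  B. n log(n) is O(n log n)
  C. log(n) is O(log n)

Functions A and C both have the same complexity class.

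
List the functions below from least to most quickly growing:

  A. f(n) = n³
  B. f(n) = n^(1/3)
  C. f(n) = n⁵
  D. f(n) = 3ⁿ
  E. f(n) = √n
B < E < A < C < D

Comparing growth rates:
B = n^(1/3) is O(n^(1/3))
E = √n is O(√n)
A = n³ is O(n³)
C = n⁵ is O(n⁵)
D = 3ⁿ is O(3ⁿ)

Therefore, the order from slowest to fastest is: B < E < A < C < D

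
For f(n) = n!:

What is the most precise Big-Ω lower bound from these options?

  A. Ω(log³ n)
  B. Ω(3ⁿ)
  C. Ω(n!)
C

f(n) = n! is Ω(n!).
All listed options are valid Big-Ω bounds (lower bounds),
but Ω(n!) is the tightest (largest valid bound).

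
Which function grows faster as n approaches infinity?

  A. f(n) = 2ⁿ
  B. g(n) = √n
A

f(n) = 2ⁿ is O(2ⁿ), while g(n) = √n is O(√n).
Since O(2ⁿ) grows faster than O(√n), f(n) dominates.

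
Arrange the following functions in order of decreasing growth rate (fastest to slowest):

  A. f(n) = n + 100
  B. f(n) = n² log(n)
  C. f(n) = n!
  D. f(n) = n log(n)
C > B > D > A

Comparing growth rates:
C = n! is O(n!)
B = n² log(n) is O(n² log n)
D = n log(n) is O(n log n)
A = n + 100 is O(n)

Therefore, the order from fastest to slowest is: C > B > D > A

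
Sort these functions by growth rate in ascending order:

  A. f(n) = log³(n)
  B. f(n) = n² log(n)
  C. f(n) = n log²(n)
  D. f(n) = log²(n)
D < A < C < B

Comparing growth rates:
D = log²(n) is O(log² n)
A = log³(n) is O(log³ n)
C = n log²(n) is O(n log² n)
B = n² log(n) is O(n² log n)

Therefore, the order from slowest to fastest is: D < A < C < B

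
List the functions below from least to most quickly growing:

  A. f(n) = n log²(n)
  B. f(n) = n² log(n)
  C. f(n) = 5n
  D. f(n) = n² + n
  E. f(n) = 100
E < C < A < D < B

Comparing growth rates:
E = 100 is O(1)
C = 5n is O(n)
A = n log²(n) is O(n log² n)
D = n² + n is O(n²)
B = n² log(n) is O(n² log n)

Therefore, the order from slowest to fastest is: E < C < A < D < B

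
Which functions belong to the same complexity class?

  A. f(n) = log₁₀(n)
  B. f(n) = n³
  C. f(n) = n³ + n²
B and C

Examining each function:
  A. log₁₀(n) is O(log n)
  B. n³ is O(n³)
  C. n³ + n² is O(n³)

Functions B and C both have the same complexity class.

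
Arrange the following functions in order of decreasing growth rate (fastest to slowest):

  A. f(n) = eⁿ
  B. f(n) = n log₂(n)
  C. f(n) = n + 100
A > B > C

Comparing growth rates:
A = eⁿ is O(eⁿ)
B = n log₂(n) is O(n log n)
C = n + 100 is O(n)

Therefore, the order from fastest to slowest is: A > B > C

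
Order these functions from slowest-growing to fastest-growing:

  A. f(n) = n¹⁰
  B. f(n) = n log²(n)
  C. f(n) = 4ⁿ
B < A < C

Comparing growth rates:
B = n log²(n) is O(n log² n)
A = n¹⁰ is O(n¹⁰)
C = 4ⁿ is O(4ⁿ)

Therefore, the order from slowest to fastest is: B < A < C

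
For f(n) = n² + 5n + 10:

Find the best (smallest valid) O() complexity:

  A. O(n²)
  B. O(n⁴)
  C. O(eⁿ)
A

f(n) = n² + 5n + 10 is O(n²).
All listed options are valid Big-O bounds (upper bounds),
but O(n²) is the tightest (smallest valid bound).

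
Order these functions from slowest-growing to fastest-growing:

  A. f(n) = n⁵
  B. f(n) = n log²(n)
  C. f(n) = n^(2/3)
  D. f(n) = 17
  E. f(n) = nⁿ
D < C < B < A < E

Comparing growth rates:
D = 17 is O(1)
C = n^(2/3) is O(n^(2/3))
B = n log²(n) is O(n log² n)
A = n⁵ is O(n⁵)
E = nⁿ is O(nⁿ)

Therefore, the order from slowest to fastest is: D < C < B < A < E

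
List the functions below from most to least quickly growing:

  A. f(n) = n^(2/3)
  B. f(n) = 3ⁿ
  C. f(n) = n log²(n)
B > C > A

Comparing growth rates:
B = 3ⁿ is O(3ⁿ)
C = n log²(n) is O(n log² n)
A = n^(2/3) is O(n^(2/3))

Therefore, the order from fastest to slowest is: B > C > A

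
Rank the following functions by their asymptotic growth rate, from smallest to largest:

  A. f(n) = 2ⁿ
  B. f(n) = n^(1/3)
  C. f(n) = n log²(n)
B < C < A

Comparing growth rates:
B = n^(1/3) is O(n^(1/3))
C = n log²(n) is O(n log² n)
A = 2ⁿ is O(2ⁿ)

Therefore, the order from slowest to fastest is: B < C < A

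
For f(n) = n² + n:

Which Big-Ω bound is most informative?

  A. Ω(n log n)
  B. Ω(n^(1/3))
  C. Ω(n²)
C

f(n) = n² + n is Ω(n²).
All listed options are valid Big-Ω bounds (lower bounds),
but Ω(n²) is the tightest (largest valid bound).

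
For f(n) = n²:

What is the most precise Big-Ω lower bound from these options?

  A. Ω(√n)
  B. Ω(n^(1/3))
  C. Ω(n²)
C

f(n) = n² is Ω(n²).
All listed options are valid Big-Ω bounds (lower bounds),
but Ω(n²) is the tightest (largest valid bound).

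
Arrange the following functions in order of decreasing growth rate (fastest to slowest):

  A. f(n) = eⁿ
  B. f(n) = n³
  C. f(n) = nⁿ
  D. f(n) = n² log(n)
C > A > B > D

Comparing growth rates:
C = nⁿ is O(nⁿ)
A = eⁿ is O(eⁿ)
B = n³ is O(n³)
D = n² log(n) is O(n² log n)

Therefore, the order from fastest to slowest is: C > A > B > D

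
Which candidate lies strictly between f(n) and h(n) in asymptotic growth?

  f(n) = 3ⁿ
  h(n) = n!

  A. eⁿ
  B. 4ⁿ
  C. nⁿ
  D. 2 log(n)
B

We need g(n) with 3ⁿ = o(g(n)) and g(n) = o(n!), i.e. O(3ⁿ) ≺ g ≺ O(n!).
Check each option:
  A. eⁿ — O(eⁿ) does not grow strictly faster than f(n)
  B. 4ⁿ — O(4ⁿ) is strictly between O(3ⁿ) and O(n!) ✓
  C. nⁿ — O(nⁿ) does not grow strictly slower than h(n)
  D. 2 log(n) — O(log n) does not grow strictly faster than f(n)

Only option B (4ⁿ) lies strictly between.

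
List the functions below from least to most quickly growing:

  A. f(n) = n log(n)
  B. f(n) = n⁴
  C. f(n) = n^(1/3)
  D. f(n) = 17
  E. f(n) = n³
D < C < A < E < B

Comparing growth rates:
D = 17 is O(1)
C = n^(1/3) is O(n^(1/3))
A = n log(n) is O(n log n)
E = n³ is O(n³)
B = n⁴ is O(n⁴)

Therefore, the order from slowest to fastest is: D < C < A < E < B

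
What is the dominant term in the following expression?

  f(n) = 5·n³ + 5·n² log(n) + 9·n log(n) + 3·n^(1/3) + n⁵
n⁵

Looking at each term:
  - 5·n³ is O(n³)
  - 5·n² log(n) is O(n² log n)
  - 9·n log(n) is O(n log n)
  - 3·n^(1/3) is O(n^(1/3))
  - n⁵ is O(n⁵)

The term n⁵ (O(n⁵)) grows fastest and dominates all others.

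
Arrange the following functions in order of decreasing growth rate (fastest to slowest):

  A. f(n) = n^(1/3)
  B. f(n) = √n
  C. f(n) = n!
C > B > A

Comparing growth rates:
C = n! is O(n!)
B = √n is O(√n)
A = n^(1/3) is O(n^(1/3))

Therefore, the order from fastest to slowest is: C > B > A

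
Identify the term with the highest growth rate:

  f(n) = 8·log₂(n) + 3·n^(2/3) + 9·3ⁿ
9·3ⁿ

Looking at each term:
  - 8·log₂(n) is O(log n)
  - 3·n^(2/3) is O(n^(2/3))
  - 9·3ⁿ is O(3ⁿ)

The term 9·3ⁿ (O(3ⁿ)) grows fastest and dominates all others.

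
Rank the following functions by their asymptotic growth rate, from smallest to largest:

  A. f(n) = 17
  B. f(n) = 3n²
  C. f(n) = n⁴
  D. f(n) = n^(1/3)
A < D < B < C

Comparing growth rates:
A = 17 is O(1)
D = n^(1/3) is O(n^(1/3))
B = 3n² is O(n²)
C = n⁴ is O(n⁴)

Therefore, the order from slowest to fastest is: A < D < B < C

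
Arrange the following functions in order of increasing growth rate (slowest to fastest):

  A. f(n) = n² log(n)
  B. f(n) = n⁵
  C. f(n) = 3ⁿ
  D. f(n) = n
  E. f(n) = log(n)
E < D < A < B < C

Comparing growth rates:
E = log(n) is O(log n)
D = n is O(n)
A = n² log(n) is O(n² log n)
B = n⁵ is O(n⁵)
C = 3ⁿ is O(3ⁿ)

Therefore, the order from slowest to fastest is: E < D < A < B < C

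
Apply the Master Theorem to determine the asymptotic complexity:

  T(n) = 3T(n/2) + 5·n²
Θ(n²)

Master Theorem: a = 3, b = 2, f(n) = 5·n².
Compute the critical exponent d = log₂(3) = 1.585.
Compare f(n) = Θ(n²) against n^d:
  k = 2 > d = 1.585, so f(n) = Ω(n^(d+ε)) — Case 3.
  Regularity: a·(n/b)^2/n^2 = a/b^2 = 3/4 < 1 ✓.
  The top-level work dominates: T(n) = Θ(f(n)) = Θ(n²).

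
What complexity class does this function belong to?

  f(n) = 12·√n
O(√n)

The dominant term in 12·√n is 12·√n, which is Θ(√n).
Constants are absorbed, so the tightest bound is O(√n).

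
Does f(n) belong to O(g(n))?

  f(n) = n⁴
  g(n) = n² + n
False

f(n) = n⁴ is O(n⁴), and g(n) = n² + n is O(n²).
Since O(n⁴) grows faster than O(n²), f(n) = O(g(n)) is false.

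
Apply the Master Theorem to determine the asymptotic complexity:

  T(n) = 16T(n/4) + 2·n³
Θ(n³)

Master Theorem: a = 16, b = 4, f(n) = 2·n³.
Compute the critical exponent d = log₄(16) = 2.
Compare f(n) = Θ(n³) against n^d:
  k = 3 > d = 2, so f(n) = Ω(n^(d+ε)) — Case 3.
  Regularity: a·(n/b)^3/n^3 = a/b^3 = 16/64 < 1 ✓.
  The top-level work dominates: T(n) = Θ(f(n)) = Θ(n³).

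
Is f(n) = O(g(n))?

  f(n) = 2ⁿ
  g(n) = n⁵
False

f(n) = 2ⁿ is O(2ⁿ), and g(n) = n⁵ is O(n⁵).
Since O(2ⁿ) grows faster than O(n⁵), f(n) = O(g(n)) is false.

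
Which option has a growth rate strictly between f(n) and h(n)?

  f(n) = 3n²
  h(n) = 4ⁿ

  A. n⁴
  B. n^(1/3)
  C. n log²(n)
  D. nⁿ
A

We need g(n) with 3n² = o(g(n)) and g(n) = o(4ⁿ), i.e. O(n²) ≺ g ≺ O(4ⁿ).
Check each option:
  A. n⁴ — O(n⁴) is strictly between O(n²) and O(4ⁿ) ✓
  B. n^(1/3) — O(n^(1/3)) does not grow strictly faster than f(n)
  C. n log²(n) — O(n log² n) does not grow strictly faster than f(n)
  D. nⁿ — O(nⁿ) does not grow strictly slower than h(n)

Only option A (n⁴) lies strictly between.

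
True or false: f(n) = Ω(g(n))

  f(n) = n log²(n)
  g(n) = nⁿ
False

f(n) = n log²(n) is O(n log² n), and g(n) = nⁿ is O(nⁿ).
Since O(n log² n) grows slower than O(nⁿ), f(n) = Ω(g(n)) is false.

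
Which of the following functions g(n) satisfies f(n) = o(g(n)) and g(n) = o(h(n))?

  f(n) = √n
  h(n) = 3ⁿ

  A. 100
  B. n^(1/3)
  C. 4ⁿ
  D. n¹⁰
D

We need g(n) with √n = o(g(n)) and g(n) = o(3ⁿ), i.e. O(√n) ≺ g ≺ O(3ⁿ).
Check each option:
  A. 100 — O(1) does not grow strictly faster than f(n)
  B. n^(1/3) — O(n^(1/3)) does not grow strictly faster than f(n)
  C. 4ⁿ — O(4ⁿ) does not grow strictly slower than h(n)
  D. n¹⁰ — O(n¹⁰) is strictly between O(√n) and O(3ⁿ) ✓

Only option D (n¹⁰) lies strictly between.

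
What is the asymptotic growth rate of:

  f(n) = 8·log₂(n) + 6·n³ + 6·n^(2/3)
Θ(n³)

Order the terms by growth rate: 8·log₂(n) ≺ 6·n^(2/3) ≺ 6·n³.
The fastest-growing term 6·n³ dominates as n → ∞; dropping its constant factor gives Θ(n³).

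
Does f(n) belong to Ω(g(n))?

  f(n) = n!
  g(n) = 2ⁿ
True

f(n) = n! is O(n!), and g(n) = 2ⁿ is O(2ⁿ).
Since O(n!) grows at least as fast as O(2ⁿ), f(n) = Ω(g(n)) is true.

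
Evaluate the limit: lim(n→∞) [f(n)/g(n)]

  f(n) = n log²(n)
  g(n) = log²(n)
∞

Since n log²(n) (O(n log² n)) grows faster than log²(n) (O(log² n)),
the ratio f(n)/g(n) → ∞ as n → ∞.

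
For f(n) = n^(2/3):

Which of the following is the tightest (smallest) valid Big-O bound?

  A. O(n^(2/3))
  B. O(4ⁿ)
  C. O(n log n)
A

f(n) = n^(2/3) is O(n^(2/3)).
All listed options are valid Big-O bounds (upper bounds),
but O(n^(2/3)) is the tightest (smallest valid bound).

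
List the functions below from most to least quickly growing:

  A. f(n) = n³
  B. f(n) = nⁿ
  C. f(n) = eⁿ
B > C > A

Comparing growth rates:
B = nⁿ is O(nⁿ)
C = eⁿ is O(eⁿ)
A = n³ is O(n³)

Therefore, the order from fastest to slowest is: B > C > A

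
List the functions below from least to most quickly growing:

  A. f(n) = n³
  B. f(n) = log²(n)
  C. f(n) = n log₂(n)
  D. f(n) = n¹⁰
B < C < A < D

Comparing growth rates:
B = log²(n) is O(log² n)
C = n log₂(n) is O(n log n)
A = n³ is O(n³)
D = n¹⁰ is O(n¹⁰)

Therefore, the order from slowest to fastest is: B < C < A < D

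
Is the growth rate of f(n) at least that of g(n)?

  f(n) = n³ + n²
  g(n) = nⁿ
False

f(n) = n³ + n² is O(n³), and g(n) = nⁿ is O(nⁿ).
Since O(n³) grows slower than O(nⁿ), f(n) = Ω(g(n)) is false.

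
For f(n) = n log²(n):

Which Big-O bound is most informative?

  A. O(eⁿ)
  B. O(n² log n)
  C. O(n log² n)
C

f(n) = n log²(n) is O(n log² n).
All listed options are valid Big-O bounds (upper bounds),
but O(n log² n) is the tightest (smallest valid bound).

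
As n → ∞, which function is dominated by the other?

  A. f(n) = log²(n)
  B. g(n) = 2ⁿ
A

f(n) = log²(n) is O(log² n), while g(n) = 2ⁿ is O(2ⁿ).
Since O(log² n) grows slower than O(2ⁿ), f(n) is dominated.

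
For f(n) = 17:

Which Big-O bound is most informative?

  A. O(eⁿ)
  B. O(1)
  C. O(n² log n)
B

f(n) = 17 is O(1).
All listed options are valid Big-O bounds (upper bounds),
but O(1) is the tightest (smallest valid bound).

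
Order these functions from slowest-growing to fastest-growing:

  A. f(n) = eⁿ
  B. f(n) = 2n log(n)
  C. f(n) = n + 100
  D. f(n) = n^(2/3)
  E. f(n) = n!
D < C < B < A < E

Comparing growth rates:
D = n^(2/3) is O(n^(2/3))
C = n + 100 is O(n)
B = 2n log(n) is O(n log n)
A = eⁿ is O(eⁿ)
E = n! is O(n!)

Therefore, the order from slowest to fastest is: D < C < B < A < E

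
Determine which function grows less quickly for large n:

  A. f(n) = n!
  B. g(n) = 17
B

f(n) = n! is O(n!), while g(n) = 17 is O(1).
Since O(1) grows slower than O(n!), g(n) is dominated.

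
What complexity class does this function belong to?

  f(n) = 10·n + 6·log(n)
O(n)

The dominant term in 10·n + 6·log(n) is 10·n, which is Θ(n).
Lower-order terms (6·log(n)) are asymptotically negligible.
Constants are absorbed, so the tightest bound is O(n).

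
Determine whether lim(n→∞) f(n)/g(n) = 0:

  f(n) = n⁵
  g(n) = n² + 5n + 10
False

f(n) = n⁵ is O(n⁵), and g(n) = n² + 5n + 10 is O(n²).
Since O(n⁵) grows faster than or equal to O(n²), f(n) = o(g(n)) is false.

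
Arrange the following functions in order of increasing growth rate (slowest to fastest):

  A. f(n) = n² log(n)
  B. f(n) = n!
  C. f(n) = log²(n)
C < A < B

Comparing growth rates:
C = log²(n) is O(log² n)
A = n² log(n) is O(n² log n)
B = n! is O(n!)

Therefore, the order from slowest to fastest is: C < A < B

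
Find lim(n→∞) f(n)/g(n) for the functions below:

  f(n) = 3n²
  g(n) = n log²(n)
∞

Since 3n² (O(n²)) grows faster than n log²(n) (O(n log² n)),
the ratio f(n)/g(n) → ∞ as n → ∞.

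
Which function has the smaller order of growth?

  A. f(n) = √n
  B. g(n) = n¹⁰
A

f(n) = √n is O(√n), while g(n) = n¹⁰ is O(n¹⁰).
Since O(√n) grows slower than O(n¹⁰), f(n) is dominated.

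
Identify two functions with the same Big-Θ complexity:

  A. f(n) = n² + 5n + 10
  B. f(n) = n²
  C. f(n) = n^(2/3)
A and B

Examining each function:
  A. n² + 5n + 10 is O(n²)
  B. n² is O(n²)
  C. n^(2/3) is O(n^(2/3))

Functions A and B both have the same complexity class.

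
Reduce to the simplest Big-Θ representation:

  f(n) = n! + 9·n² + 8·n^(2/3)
Θ(n!)

Order the terms by growth rate: 8·n^(2/3) ≺ 9·n² ≺ n!.
The fastest-growing term n! dominates as n → ∞; dropping its constant factor gives Θ(n!).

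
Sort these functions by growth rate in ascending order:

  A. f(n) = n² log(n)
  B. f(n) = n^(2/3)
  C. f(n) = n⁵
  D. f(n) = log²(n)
D < B < A < C

Comparing growth rates:
D = log²(n) is O(log² n)
B = n^(2/3) is O(n^(2/3))
A = n² log(n) is O(n² log n)
C = n⁵ is O(n⁵)

Therefore, the order from slowest to fastest is: D < B < A < C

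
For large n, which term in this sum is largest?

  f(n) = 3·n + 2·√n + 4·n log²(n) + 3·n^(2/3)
4·n log²(n)

Looking at each term:
  - 3·n is O(n)
  - 2·√n is O(√n)
  - 4·n log²(n) is O(n log² n)
  - 3·n^(2/3) is O(n^(2/3))

The term 4·n log²(n) (O(n log² n)) grows fastest and dominates all others.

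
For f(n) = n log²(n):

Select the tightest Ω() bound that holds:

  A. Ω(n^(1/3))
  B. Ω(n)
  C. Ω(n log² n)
C

f(n) = n log²(n) is Ω(n log² n).
All listed options are valid Big-Ω bounds (lower bounds),
but Ω(n log² n) is the tightest (largest valid bound).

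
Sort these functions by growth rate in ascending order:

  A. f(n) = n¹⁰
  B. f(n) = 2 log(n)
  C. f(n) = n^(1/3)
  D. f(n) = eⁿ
B < C < A < D

Comparing growth rates:
B = 2 log(n) is O(log n)
C = n^(1/3) is O(n^(1/3))
A = n¹⁰ is O(n¹⁰)
D = eⁿ is O(eⁿ)

Therefore, the order from slowest to fastest is: B < C < A < D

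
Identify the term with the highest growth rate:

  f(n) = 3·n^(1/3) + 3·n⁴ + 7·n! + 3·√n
7·n!

Looking at each term:
  - 3·n^(1/3) is O(n^(1/3))
  - 3·n⁴ is O(n⁴)
  - 7·n! is O(n!)
  - 3·√n is O(√n)

The term 7·n! (O(n!)) grows fastest and dominates all others.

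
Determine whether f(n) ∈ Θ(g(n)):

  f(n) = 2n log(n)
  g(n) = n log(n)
True

f(n) = 2n log(n) and g(n) = n log(n) are both O(n log n).
Since they have the same asymptotic growth rate, f(n) = Θ(g(n)) is true.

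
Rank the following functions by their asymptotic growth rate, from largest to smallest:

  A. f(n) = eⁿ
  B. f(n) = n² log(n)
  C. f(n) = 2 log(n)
A > B > C

Comparing growth rates:
A = eⁿ is O(eⁿ)
B = n² log(n) is O(n² log n)
C = 2 log(n) is O(log n)

Therefore, the order from fastest to slowest is: A > B > C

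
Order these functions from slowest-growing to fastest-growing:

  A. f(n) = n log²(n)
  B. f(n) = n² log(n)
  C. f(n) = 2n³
A < B < C

Comparing growth rates:
A = n log²(n) is O(n log² n)
B = n² log(n) is O(n² log n)
C = 2n³ is O(n³)

Therefore, the order from slowest to fastest is: A < B < C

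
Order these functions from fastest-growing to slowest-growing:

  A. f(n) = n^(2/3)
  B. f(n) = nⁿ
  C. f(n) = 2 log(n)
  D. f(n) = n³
B > D > A > C

Comparing growth rates:
B = nⁿ is O(nⁿ)
D = n³ is O(n³)
A = n^(2/3) is O(n^(2/3))
C = 2 log(n) is O(log n)

Therefore, the order from fastest to slowest is: B > D > A > C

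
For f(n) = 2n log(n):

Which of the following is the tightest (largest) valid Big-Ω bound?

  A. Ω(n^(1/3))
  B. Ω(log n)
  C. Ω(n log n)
C

f(n) = 2n log(n) is Ω(n log n).
All listed options are valid Big-Ω bounds (lower bounds),
but Ω(n log n) is the tightest (largest valid bound).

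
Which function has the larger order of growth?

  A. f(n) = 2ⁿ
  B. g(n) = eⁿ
B

f(n) = 2ⁿ is O(2ⁿ), while g(n) = eⁿ is O(eⁿ).
Since O(eⁿ) grows faster than O(2ⁿ), g(n) dominates.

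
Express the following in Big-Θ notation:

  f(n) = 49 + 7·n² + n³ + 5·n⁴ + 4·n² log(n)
Θ(n⁴)

Order the terms by growth rate: 49 ≺ 7·n² ≺ 4·n² log(n) ≺ n³ ≺ 5·n⁴.
The fastest-growing term 5·n⁴ dominates as n → ∞; dropping its constant factor gives Θ(n⁴).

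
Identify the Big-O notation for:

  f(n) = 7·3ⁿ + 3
O(3ⁿ)

The dominant term in 7·3ⁿ + 3 is 7·3ⁿ, which is Θ(3ⁿ).
Lower-order terms (3) are asymptotically negligible.
Constants are absorbed, so the tightest bound is O(3ⁿ).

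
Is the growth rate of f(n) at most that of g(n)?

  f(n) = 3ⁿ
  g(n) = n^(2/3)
False

f(n) = 3ⁿ is O(3ⁿ), and g(n) = n^(2/3) is O(n^(2/3)).
Since O(3ⁿ) grows faster than O(n^(2/3)), f(n) = O(g(n)) is false.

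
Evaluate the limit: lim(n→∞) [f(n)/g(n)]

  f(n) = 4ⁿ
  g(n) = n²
∞

Since 4ⁿ (O(4ⁿ)) grows faster than n² (O(n²)),
the ratio f(n)/g(n) → ∞ as n → ∞.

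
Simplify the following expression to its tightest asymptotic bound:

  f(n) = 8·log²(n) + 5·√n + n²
Θ(n²)

Order the terms by growth rate: 8·log²(n) ≺ 5·√n ≺ n².
The fastest-growing term n² dominates as n → ∞; dropping its constant factor gives Θ(n²).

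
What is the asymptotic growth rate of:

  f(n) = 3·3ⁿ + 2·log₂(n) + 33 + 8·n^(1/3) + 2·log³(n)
Θ(3ⁿ)

Order the terms by growth rate: 33 ≺ 2·log₂(n) ≺ 2·log³(n) ≺ 8·n^(1/3) ≺ 3·3ⁿ.
The fastest-growing term 3·3ⁿ dominates as n → ∞; dropping its constant factor gives Θ(3ⁿ).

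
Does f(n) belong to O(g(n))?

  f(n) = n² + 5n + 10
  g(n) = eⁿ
True

f(n) = n² + 5n + 10 is O(n²), and g(n) = eⁿ is O(eⁿ).
Since O(n²) ⊆ O(eⁿ) (f grows no faster than g), f(n) = O(g(n)) is true.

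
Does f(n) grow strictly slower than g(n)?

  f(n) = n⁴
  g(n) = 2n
False

f(n) = n⁴ is O(n⁴), and g(n) = 2n is O(n).
Since O(n⁴) grows faster than or equal to O(n), f(n) = o(g(n)) is false.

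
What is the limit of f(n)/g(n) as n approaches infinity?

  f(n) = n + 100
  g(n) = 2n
1/2

Since n + 100 and 2n have the same growth rate (O(n)),
the ratio converges to a constant: 1/2.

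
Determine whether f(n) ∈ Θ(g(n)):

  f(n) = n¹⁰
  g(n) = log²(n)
False

f(n) = n¹⁰ is O(n¹⁰), and g(n) = log²(n) is O(log² n).
Since they have different growth rates, f(n) = Θ(g(n)) is false.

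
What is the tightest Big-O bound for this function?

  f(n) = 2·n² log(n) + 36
O(n² log n)

The dominant term in 2·n² log(n) + 36 is 2·n² log(n), which is Θ(n² log n).
Lower-order terms (36) are asymptotically negligible.
Constants are absorbed, so the tightest bound is O(n² log n).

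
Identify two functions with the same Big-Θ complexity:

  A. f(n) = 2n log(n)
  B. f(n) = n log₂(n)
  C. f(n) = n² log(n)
A and B

Examining each function:
  A. 2n log(n) is O(n log n)
  B. n log₂(n) is O(n log n)
  C. n² log(n) is O(n² log n)

Functions A and B both have the same complexity class.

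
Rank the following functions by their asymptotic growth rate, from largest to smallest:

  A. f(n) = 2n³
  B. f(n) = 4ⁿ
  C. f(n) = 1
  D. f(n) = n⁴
B > D > A > C

Comparing growth rates:
B = 4ⁿ is O(4ⁿ)
D = n⁴ is O(n⁴)
A = 2n³ is O(n³)
C = 1 is O(1)

Therefore, the order from fastest to slowest is: B > D > A > C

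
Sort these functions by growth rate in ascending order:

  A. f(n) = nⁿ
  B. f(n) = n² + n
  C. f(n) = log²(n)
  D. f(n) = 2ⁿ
C < B < D < A

Comparing growth rates:
C = log²(n) is O(log² n)
B = n² + n is O(n²)
D = 2ⁿ is O(2ⁿ)
A = nⁿ is O(nⁿ)

Therefore, the order from slowest to fastest is: C < B < D < A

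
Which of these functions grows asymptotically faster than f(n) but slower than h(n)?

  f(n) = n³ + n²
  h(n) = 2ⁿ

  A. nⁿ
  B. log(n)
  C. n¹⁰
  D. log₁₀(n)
C

We need g(n) with n³ + n² = o(g(n)) and g(n) = o(2ⁿ), i.e. O(n³) ≺ g ≺ O(2ⁿ).
Check each option:
  A. nⁿ — O(nⁿ) does not grow strictly slower than h(n)
  B. log(n) — O(log n) does not grow strictly faster than f(n)
  C. n¹⁰ — O(n¹⁰) is strictly between O(n³) and O(2ⁿ) ✓
  D. log₁₀(n) — O(log n) does not grow strictly faster than f(n)

Only option C (n¹⁰) lies strictly between.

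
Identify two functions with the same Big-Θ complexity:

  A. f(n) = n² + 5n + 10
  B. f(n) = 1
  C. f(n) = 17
B and C

Examining each function:
  A. n² + 5n + 10 is O(n²)
  B. 1 is O(1)
  C. 17 is O(1)

Functions B and C both have the same complexity class.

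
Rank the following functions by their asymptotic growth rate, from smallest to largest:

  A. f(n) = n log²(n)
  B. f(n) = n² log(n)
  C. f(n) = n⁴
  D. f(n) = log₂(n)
D < A < B < C

Comparing growth rates:
D = log₂(n) is O(log n)
A = n log²(n) is O(n log² n)
B = n² log(n) is O(n² log n)
C = n⁴ is O(n⁴)

Therefore, the order from slowest to fastest is: D < A < B < C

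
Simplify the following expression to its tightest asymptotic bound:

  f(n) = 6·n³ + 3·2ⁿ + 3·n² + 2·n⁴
Θ(2ⁿ)

Order the terms by growth rate: 3·n² ≺ 6·n³ ≺ 2·n⁴ ≺ 3·2ⁿ.
The fastest-growing term 3·2ⁿ dominates as n → ∞; dropping its constant factor gives Θ(2ⁿ).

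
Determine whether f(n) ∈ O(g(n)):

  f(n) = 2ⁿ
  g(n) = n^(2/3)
False

f(n) = 2ⁿ is O(2ⁿ), and g(n) = n^(2/3) is O(n^(2/3)).
Since O(2ⁿ) grows faster than O(n^(2/3)), f(n) = O(g(n)) is false.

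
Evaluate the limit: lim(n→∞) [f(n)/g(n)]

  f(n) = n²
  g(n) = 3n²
1/3

Since n² and 3n² have the same growth rate (O(n²)),
the ratio converges to a constant: 1/3.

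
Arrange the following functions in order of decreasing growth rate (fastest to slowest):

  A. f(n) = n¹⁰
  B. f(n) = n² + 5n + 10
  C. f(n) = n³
A > C > B

Comparing growth rates:
A = n¹⁰ is O(n¹⁰)
C = n³ is O(n³)
B = n² + 5n + 10 is O(n²)

Therefore, the order from fastest to slowest is: A > C > B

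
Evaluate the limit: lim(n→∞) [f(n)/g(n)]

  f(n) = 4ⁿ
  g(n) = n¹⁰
∞

Since 4ⁿ (O(4ⁿ)) grows faster than n¹⁰ (O(n¹⁰)),
the ratio f(n)/g(n) → ∞ as n → ∞.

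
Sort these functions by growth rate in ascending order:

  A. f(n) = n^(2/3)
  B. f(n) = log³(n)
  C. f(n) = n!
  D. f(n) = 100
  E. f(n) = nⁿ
D < B < A < C < E

Comparing growth rates:
D = 100 is O(1)
B = log³(n) is O(log³ n)
A = n^(2/3) is O(n^(2/3))
C = n! is O(n!)
E = nⁿ is O(nⁿ)

Therefore, the order from slowest to fastest is: D < B < A < C < E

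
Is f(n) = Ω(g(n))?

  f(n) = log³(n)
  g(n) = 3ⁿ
False

f(n) = log³(n) is O(log³ n), and g(n) = 3ⁿ is O(3ⁿ).
Since O(log³ n) grows slower than O(3ⁿ), f(n) = Ω(g(n)) is false.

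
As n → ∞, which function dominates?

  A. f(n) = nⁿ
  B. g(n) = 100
A

f(n) = nⁿ is O(nⁿ), while g(n) = 100 is O(1).
Since O(nⁿ) grows faster than O(1), f(n) dominates.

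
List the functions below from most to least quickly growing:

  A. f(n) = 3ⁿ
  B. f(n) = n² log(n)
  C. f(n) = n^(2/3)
A > B > C

Comparing growth rates:
A = 3ⁿ is O(3ⁿ)
B = n² log(n) is O(n² log n)
C = n^(2/3) is O(n^(2/3))

Therefore, the order from fastest to slowest is: A > B > C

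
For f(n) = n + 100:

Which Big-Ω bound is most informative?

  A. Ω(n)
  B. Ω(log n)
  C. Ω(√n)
A

f(n) = n + 100 is Ω(n).
All listed options are valid Big-Ω bounds (lower bounds),
but Ω(n) is the tightest (largest valid bound).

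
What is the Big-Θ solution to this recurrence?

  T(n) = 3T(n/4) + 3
Θ(n^log₄(3))

Master Theorem: a = 3, b = 4, f(n) = 3.
Compute the critical exponent d = log₄(3) = 0.792.
Compare f(n) = Θ(1) against n^d:
  k = 0 < d = 0.792, so f(n) = O(n^(d-ε)) — Case 1.
  The recursion cost dominates: T(n) = Θ(n^d) = Θ(n^log₄(3)).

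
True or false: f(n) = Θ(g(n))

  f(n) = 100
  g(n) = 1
True

f(n) = 100 and g(n) = 1 are both O(1).
Since they have the same asymptotic growth rate, f(n) = Θ(g(n)) is true.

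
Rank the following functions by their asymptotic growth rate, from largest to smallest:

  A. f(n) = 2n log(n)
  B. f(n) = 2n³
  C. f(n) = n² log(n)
B > C > A

Comparing growth rates:
B = 2n³ is O(n³)
C = n² log(n) is O(n² log n)
A = 2n log(n) is O(n log n)

Therefore, the order from fastest to slowest is: B > C > A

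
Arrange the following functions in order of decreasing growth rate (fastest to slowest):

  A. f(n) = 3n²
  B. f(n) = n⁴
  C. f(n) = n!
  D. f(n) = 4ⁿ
C > D > B > A

Comparing growth rates:
C = n! is O(n!)
D = 4ⁿ is O(4ⁿ)
B = n⁴ is O(n⁴)
A = 3n² is O(n²)

Therefore, the order from fastest to slowest is: C > D > B > A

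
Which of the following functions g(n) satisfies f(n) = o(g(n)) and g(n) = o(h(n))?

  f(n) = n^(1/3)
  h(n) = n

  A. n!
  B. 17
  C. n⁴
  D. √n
D

We need g(n) with n^(1/3) = o(g(n)) and g(n) = o(n), i.e. O(n^(1/3)) ≺ g ≺ O(n).
Check each option:
  A. n! — O(n!) does not grow strictly slower than h(n)
  B. 17 — O(1) does not grow strictly faster than f(n)
  C. n⁴ — O(n⁴) does not grow strictly slower than h(n)
  D. √n — O(√n) is strictly between O(n^(1/3)) and O(n) ✓

Only option D (√n) lies strictly between.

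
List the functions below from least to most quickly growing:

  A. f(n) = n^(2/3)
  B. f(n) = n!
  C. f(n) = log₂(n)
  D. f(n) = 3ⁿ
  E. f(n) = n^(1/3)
C < E < A < D < B

Comparing growth rates:
C = log₂(n) is O(log n)
E = n^(1/3) is O(n^(1/3))
A = n^(2/3) is O(n^(2/3))
D = 3ⁿ is O(3ⁿ)
B = n! is O(n!)

Therefore, the order from slowest to fastest is: C < E < A < D < B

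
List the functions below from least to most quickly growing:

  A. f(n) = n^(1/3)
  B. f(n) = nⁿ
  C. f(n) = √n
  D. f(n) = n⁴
A < C < D < B

Comparing growth rates:
A = n^(1/3) is O(n^(1/3))
C = √n is O(√n)
D = n⁴ is O(n⁴)
B = nⁿ is O(nⁿ)

Therefore, the order from slowest to fastest is: A < C < D < B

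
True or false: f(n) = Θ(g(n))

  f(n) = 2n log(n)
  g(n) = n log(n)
True

f(n) = 2n log(n) and g(n) = n log(n) are both O(n log n).
Since they have the same asymptotic growth rate, f(n) = Θ(g(n)) is true.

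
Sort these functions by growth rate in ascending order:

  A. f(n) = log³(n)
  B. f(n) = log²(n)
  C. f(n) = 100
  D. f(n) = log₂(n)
C < D < B < A

Comparing growth rates:
C = 100 is O(1)
D = log₂(n) is O(log n)
B = log²(n) is O(log² n)
A = log³(n) is O(log³ n)

Therefore, the order from slowest to fastest is: C < D < B < A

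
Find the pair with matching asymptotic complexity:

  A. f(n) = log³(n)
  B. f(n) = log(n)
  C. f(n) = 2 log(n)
B and C

Examining each function:
  A. log³(n) is O(log³ n)
  B. log(n) is O(log n)
  C. 2 log(n) is O(log n)

Functions B and C both have the same complexity class.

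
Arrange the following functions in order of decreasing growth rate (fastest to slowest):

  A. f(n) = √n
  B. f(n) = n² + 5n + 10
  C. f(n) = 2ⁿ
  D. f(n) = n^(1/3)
C > B > A > D

Comparing growth rates:
C = 2ⁿ is O(2ⁿ)
B = n² + 5n + 10 is O(n²)
A = √n is O(√n)
D = n^(1/3) is O(n^(1/3))

Therefore, the order from fastest to slowest is: C > B > A > D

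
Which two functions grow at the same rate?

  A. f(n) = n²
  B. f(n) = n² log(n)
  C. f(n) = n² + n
A and C

Examining each function:
  A. n² is O(n²)
  B. n² log(n) is O(n² log n)
  C. n² + n is O(n²)

Functions A and C both have the same complexity class.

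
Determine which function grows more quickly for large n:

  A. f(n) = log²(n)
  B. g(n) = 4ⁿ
B

f(n) = log²(n) is O(log² n), while g(n) = 4ⁿ is O(4ⁿ).
Since O(4ⁿ) grows faster than O(log² n), g(n) dominates.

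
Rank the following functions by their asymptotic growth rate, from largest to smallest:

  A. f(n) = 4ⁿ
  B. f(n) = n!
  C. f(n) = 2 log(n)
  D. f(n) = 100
B > A > C > D

Comparing growth rates:
B = n! is O(n!)
A = 4ⁿ is O(4ⁿ)
C = 2 log(n) is O(log n)
D = 100 is O(1)

Therefore, the order from fastest to slowest is: B > A > C > D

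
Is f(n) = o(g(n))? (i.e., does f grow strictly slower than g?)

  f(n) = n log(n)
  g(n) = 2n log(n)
False

f(n) = n log(n) is O(n log n), and g(n) = 2n log(n) is O(n log n).
Since they have the same growth rate, f(n) = o(g(n)) is false.
(f = o(g) requires f to grow strictly slower, not equal.)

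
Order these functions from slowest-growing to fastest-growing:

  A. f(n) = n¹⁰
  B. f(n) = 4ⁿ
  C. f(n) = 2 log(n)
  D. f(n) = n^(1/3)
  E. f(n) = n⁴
C < D < E < A < B

Comparing growth rates:
C = 2 log(n) is O(log n)
D = n^(1/3) is O(n^(1/3))
E = n⁴ is O(n⁴)
A = n¹⁰ is O(n¹⁰)
B = 4ⁿ is O(4ⁿ)

Therefore, the order from slowest to fastest is: C < D < E < A < B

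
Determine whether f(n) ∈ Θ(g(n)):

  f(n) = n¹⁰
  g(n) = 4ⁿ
False

f(n) = n¹⁰ is O(n¹⁰), and g(n) = 4ⁿ is O(4ⁿ).
Since they have different growth rates, f(n) = Θ(g(n)) is false.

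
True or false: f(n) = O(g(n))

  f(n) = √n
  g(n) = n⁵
True

f(n) = √n is O(√n), and g(n) = n⁵ is O(n⁵).
Since O(√n) ⊆ O(n⁵) (f grows no faster than g), f(n) = O(g(n)) is true.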